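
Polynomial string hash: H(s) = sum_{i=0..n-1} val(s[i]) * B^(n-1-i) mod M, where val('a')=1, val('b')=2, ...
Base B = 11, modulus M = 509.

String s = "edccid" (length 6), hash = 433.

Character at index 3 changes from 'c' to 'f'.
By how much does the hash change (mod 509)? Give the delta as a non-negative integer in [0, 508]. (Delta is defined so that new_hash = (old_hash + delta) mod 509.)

Delta formula: (val(new) - val(old)) * B^(n-1-k) mod M
  val('f') - val('c') = 6 - 3 = 3
  B^(n-1-k) = 11^2 mod 509 = 121
  Delta = 3 * 121 mod 509 = 363

Answer: 363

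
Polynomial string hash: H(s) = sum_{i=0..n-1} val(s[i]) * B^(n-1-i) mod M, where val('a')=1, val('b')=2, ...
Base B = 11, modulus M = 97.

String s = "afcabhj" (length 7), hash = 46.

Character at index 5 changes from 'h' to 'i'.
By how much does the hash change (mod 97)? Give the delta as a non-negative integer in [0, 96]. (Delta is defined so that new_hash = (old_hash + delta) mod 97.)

Answer: 11

Derivation:
Delta formula: (val(new) - val(old)) * B^(n-1-k) mod M
  val('i') - val('h') = 9 - 8 = 1
  B^(n-1-k) = 11^1 mod 97 = 11
  Delta = 1 * 11 mod 97 = 11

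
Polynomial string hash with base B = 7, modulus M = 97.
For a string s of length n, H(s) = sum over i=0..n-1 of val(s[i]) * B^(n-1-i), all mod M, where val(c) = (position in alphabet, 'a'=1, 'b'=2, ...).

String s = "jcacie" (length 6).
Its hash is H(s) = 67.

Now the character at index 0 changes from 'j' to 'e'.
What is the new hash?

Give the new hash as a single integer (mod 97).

Answer: 34

Derivation:
val('j') = 10, val('e') = 5
Position k = 0, exponent = n-1-k = 5
B^5 mod M = 7^5 mod 97 = 26
Delta = (5 - 10) * 26 mod 97 = 64
New hash = (67 + 64) mod 97 = 34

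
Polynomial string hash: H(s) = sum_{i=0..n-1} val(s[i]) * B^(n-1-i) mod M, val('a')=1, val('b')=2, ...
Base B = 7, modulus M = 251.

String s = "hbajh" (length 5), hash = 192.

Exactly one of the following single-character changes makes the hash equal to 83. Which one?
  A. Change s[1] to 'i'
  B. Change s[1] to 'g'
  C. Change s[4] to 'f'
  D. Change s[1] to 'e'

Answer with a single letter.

Option A: s[1]='b'->'i', delta=(9-2)*7^3 mod 251 = 142, hash=192+142 mod 251 = 83 <-- target
Option B: s[1]='b'->'g', delta=(7-2)*7^3 mod 251 = 209, hash=192+209 mod 251 = 150
Option C: s[4]='h'->'f', delta=(6-8)*7^0 mod 251 = 249, hash=192+249 mod 251 = 190
Option D: s[1]='b'->'e', delta=(5-2)*7^3 mod 251 = 25, hash=192+25 mod 251 = 217

Answer: A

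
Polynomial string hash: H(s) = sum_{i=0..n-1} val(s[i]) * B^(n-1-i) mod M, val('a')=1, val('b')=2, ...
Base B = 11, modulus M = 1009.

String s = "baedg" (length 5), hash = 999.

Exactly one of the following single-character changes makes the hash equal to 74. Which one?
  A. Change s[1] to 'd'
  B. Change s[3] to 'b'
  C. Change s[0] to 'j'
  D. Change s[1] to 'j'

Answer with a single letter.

Answer: C

Derivation:
Option A: s[1]='a'->'d', delta=(4-1)*11^3 mod 1009 = 966, hash=999+966 mod 1009 = 956
Option B: s[3]='d'->'b', delta=(2-4)*11^1 mod 1009 = 987, hash=999+987 mod 1009 = 977
Option C: s[0]='b'->'j', delta=(10-2)*11^4 mod 1009 = 84, hash=999+84 mod 1009 = 74 <-- target
Option D: s[1]='a'->'j', delta=(10-1)*11^3 mod 1009 = 880, hash=999+880 mod 1009 = 870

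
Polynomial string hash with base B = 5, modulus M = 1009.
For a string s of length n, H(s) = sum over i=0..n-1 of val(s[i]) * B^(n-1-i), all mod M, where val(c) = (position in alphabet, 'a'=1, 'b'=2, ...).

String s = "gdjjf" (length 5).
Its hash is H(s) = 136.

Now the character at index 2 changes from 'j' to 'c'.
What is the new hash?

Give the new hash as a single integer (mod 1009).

Answer: 970

Derivation:
val('j') = 10, val('c') = 3
Position k = 2, exponent = n-1-k = 2
B^2 mod M = 5^2 mod 1009 = 25
Delta = (3 - 10) * 25 mod 1009 = 834
New hash = (136 + 834) mod 1009 = 970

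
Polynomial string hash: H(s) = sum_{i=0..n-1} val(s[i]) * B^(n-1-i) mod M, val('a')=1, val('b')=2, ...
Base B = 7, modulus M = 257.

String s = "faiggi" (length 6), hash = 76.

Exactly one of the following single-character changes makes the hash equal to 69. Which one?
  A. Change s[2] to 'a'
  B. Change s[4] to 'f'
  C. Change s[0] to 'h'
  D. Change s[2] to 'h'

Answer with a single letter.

Answer: B

Derivation:
Option A: s[2]='i'->'a', delta=(1-9)*7^3 mod 257 = 83, hash=76+83 mod 257 = 159
Option B: s[4]='g'->'f', delta=(6-7)*7^1 mod 257 = 250, hash=76+250 mod 257 = 69 <-- target
Option C: s[0]='f'->'h', delta=(8-6)*7^5 mod 257 = 204, hash=76+204 mod 257 = 23
Option D: s[2]='i'->'h', delta=(8-9)*7^3 mod 257 = 171, hash=76+171 mod 257 = 247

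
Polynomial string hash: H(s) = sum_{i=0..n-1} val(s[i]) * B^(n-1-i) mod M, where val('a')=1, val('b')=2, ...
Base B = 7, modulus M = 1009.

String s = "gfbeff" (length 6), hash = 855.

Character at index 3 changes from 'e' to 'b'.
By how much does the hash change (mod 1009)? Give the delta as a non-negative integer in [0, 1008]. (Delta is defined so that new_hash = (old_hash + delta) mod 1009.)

Delta formula: (val(new) - val(old)) * B^(n-1-k) mod M
  val('b') - val('e') = 2 - 5 = -3
  B^(n-1-k) = 7^2 mod 1009 = 49
  Delta = -3 * 49 mod 1009 = 862

Answer: 862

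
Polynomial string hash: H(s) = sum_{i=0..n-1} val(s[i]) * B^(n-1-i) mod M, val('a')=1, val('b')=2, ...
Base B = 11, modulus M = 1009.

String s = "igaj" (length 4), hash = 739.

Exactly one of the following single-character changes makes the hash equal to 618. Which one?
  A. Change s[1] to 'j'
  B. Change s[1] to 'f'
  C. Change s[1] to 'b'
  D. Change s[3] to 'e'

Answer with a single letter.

Answer: B

Derivation:
Option A: s[1]='g'->'j', delta=(10-7)*11^2 mod 1009 = 363, hash=739+363 mod 1009 = 93
Option B: s[1]='g'->'f', delta=(6-7)*11^2 mod 1009 = 888, hash=739+888 mod 1009 = 618 <-- target
Option C: s[1]='g'->'b', delta=(2-7)*11^2 mod 1009 = 404, hash=739+404 mod 1009 = 134
Option D: s[3]='j'->'e', delta=(5-10)*11^0 mod 1009 = 1004, hash=739+1004 mod 1009 = 734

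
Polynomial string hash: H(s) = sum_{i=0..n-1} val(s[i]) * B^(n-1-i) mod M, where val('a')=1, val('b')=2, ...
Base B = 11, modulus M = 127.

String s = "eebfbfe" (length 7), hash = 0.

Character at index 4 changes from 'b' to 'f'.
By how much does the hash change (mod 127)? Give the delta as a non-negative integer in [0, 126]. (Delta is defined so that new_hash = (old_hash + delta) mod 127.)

Answer: 103

Derivation:
Delta formula: (val(new) - val(old)) * B^(n-1-k) mod M
  val('f') - val('b') = 6 - 2 = 4
  B^(n-1-k) = 11^2 mod 127 = 121
  Delta = 4 * 121 mod 127 = 103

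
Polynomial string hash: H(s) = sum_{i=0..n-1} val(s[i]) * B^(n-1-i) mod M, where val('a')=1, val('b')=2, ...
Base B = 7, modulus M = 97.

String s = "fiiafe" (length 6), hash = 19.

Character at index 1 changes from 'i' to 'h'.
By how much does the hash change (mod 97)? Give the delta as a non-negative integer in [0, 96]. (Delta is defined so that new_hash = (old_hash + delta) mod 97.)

Answer: 24

Derivation:
Delta formula: (val(new) - val(old)) * B^(n-1-k) mod M
  val('h') - val('i') = 8 - 9 = -1
  B^(n-1-k) = 7^4 mod 97 = 73
  Delta = -1 * 73 mod 97 = 24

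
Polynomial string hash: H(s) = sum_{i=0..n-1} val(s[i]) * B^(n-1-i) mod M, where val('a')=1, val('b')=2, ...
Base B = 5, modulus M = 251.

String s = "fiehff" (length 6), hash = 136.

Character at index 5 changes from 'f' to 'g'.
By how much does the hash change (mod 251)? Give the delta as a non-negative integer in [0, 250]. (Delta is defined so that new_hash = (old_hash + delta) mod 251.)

Answer: 1

Derivation:
Delta formula: (val(new) - val(old)) * B^(n-1-k) mod M
  val('g') - val('f') = 7 - 6 = 1
  B^(n-1-k) = 5^0 mod 251 = 1
  Delta = 1 * 1 mod 251 = 1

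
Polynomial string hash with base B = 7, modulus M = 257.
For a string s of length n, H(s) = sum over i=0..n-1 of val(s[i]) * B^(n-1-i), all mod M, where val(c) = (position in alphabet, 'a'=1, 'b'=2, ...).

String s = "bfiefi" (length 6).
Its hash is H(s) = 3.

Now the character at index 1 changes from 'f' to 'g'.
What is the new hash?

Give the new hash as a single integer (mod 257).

val('f') = 6, val('g') = 7
Position k = 1, exponent = n-1-k = 4
B^4 mod M = 7^4 mod 257 = 88
Delta = (7 - 6) * 88 mod 257 = 88
New hash = (3 + 88) mod 257 = 91

Answer: 91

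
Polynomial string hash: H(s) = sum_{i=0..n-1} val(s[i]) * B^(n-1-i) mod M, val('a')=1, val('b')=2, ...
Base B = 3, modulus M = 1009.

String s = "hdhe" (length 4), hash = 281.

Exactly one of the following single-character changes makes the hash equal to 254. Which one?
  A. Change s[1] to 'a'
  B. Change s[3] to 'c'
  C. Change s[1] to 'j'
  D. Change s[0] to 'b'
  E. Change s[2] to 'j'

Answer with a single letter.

Option A: s[1]='d'->'a', delta=(1-4)*3^2 mod 1009 = 982, hash=281+982 mod 1009 = 254 <-- target
Option B: s[3]='e'->'c', delta=(3-5)*3^0 mod 1009 = 1007, hash=281+1007 mod 1009 = 279
Option C: s[1]='d'->'j', delta=(10-4)*3^2 mod 1009 = 54, hash=281+54 mod 1009 = 335
Option D: s[0]='h'->'b', delta=(2-8)*3^3 mod 1009 = 847, hash=281+847 mod 1009 = 119
Option E: s[2]='h'->'j', delta=(10-8)*3^1 mod 1009 = 6, hash=281+6 mod 1009 = 287

Answer: A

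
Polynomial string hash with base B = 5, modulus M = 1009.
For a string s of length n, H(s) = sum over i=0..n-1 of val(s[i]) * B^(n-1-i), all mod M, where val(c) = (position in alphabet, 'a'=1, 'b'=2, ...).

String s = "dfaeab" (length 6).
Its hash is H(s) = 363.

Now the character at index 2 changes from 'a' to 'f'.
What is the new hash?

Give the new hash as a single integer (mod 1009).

Answer: 988

Derivation:
val('a') = 1, val('f') = 6
Position k = 2, exponent = n-1-k = 3
B^3 mod M = 5^3 mod 1009 = 125
Delta = (6 - 1) * 125 mod 1009 = 625
New hash = (363 + 625) mod 1009 = 988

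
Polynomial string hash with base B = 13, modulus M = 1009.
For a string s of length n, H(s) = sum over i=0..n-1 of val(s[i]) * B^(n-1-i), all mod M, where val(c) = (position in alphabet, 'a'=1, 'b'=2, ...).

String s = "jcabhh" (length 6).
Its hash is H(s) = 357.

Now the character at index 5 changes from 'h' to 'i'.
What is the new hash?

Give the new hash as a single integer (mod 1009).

Answer: 358

Derivation:
val('h') = 8, val('i') = 9
Position k = 5, exponent = n-1-k = 0
B^0 mod M = 13^0 mod 1009 = 1
Delta = (9 - 8) * 1 mod 1009 = 1
New hash = (357 + 1) mod 1009 = 358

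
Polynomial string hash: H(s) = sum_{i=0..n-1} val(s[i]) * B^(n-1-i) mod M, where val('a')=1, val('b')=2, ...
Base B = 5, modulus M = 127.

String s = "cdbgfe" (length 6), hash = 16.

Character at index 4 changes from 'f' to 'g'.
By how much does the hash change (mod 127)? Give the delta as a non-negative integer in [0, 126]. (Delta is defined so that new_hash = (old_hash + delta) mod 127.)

Answer: 5

Derivation:
Delta formula: (val(new) - val(old)) * B^(n-1-k) mod M
  val('g') - val('f') = 7 - 6 = 1
  B^(n-1-k) = 5^1 mod 127 = 5
  Delta = 1 * 5 mod 127 = 5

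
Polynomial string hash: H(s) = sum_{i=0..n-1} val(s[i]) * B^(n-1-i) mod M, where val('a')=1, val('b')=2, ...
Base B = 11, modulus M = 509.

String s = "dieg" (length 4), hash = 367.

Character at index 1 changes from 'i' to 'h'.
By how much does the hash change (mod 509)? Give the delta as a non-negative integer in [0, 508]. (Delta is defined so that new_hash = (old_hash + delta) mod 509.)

Answer: 388

Derivation:
Delta formula: (val(new) - val(old)) * B^(n-1-k) mod M
  val('h') - val('i') = 8 - 9 = -1
  B^(n-1-k) = 11^2 mod 509 = 121
  Delta = -1 * 121 mod 509 = 388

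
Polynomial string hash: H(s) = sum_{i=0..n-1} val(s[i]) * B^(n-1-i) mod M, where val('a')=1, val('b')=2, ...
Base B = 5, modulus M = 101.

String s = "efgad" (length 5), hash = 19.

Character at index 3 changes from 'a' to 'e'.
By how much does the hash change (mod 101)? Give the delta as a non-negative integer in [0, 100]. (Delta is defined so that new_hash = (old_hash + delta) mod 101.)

Delta formula: (val(new) - val(old)) * B^(n-1-k) mod M
  val('e') - val('a') = 5 - 1 = 4
  B^(n-1-k) = 5^1 mod 101 = 5
  Delta = 4 * 5 mod 101 = 20

Answer: 20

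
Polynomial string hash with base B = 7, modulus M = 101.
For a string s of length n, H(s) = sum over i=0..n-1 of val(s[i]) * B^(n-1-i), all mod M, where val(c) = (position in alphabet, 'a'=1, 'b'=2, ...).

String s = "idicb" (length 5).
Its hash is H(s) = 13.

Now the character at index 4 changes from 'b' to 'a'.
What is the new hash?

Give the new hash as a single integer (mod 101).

val('b') = 2, val('a') = 1
Position k = 4, exponent = n-1-k = 0
B^0 mod M = 7^0 mod 101 = 1
Delta = (1 - 2) * 1 mod 101 = 100
New hash = (13 + 100) mod 101 = 12

Answer: 12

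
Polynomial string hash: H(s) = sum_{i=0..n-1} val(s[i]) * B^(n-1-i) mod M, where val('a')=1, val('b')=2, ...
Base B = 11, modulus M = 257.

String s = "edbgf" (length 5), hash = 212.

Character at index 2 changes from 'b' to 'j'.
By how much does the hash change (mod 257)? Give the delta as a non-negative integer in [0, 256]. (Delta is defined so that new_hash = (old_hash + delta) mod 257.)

Delta formula: (val(new) - val(old)) * B^(n-1-k) mod M
  val('j') - val('b') = 10 - 2 = 8
  B^(n-1-k) = 11^2 mod 257 = 121
  Delta = 8 * 121 mod 257 = 197

Answer: 197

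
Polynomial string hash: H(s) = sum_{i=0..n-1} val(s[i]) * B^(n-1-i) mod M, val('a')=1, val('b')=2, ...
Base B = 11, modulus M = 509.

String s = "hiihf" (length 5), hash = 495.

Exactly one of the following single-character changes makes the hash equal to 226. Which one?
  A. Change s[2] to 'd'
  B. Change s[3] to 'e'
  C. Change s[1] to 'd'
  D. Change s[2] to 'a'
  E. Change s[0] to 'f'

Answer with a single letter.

Answer: E

Derivation:
Option A: s[2]='i'->'d', delta=(4-9)*11^2 mod 509 = 413, hash=495+413 mod 509 = 399
Option B: s[3]='h'->'e', delta=(5-8)*11^1 mod 509 = 476, hash=495+476 mod 509 = 462
Option C: s[1]='i'->'d', delta=(4-9)*11^3 mod 509 = 471, hash=495+471 mod 509 = 457
Option D: s[2]='i'->'a', delta=(1-9)*11^2 mod 509 = 50, hash=495+50 mod 509 = 36
Option E: s[0]='h'->'f', delta=(6-8)*11^4 mod 509 = 240, hash=495+240 mod 509 = 226 <-- target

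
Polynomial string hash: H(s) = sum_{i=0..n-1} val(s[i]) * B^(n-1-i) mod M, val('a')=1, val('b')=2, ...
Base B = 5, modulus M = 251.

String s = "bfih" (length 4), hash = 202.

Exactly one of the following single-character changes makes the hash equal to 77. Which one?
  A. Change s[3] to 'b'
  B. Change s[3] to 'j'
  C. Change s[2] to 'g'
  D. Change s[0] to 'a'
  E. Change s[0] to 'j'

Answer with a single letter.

Option A: s[3]='h'->'b', delta=(2-8)*5^0 mod 251 = 245, hash=202+245 mod 251 = 196
Option B: s[3]='h'->'j', delta=(10-8)*5^0 mod 251 = 2, hash=202+2 mod 251 = 204
Option C: s[2]='i'->'g', delta=(7-9)*5^1 mod 251 = 241, hash=202+241 mod 251 = 192
Option D: s[0]='b'->'a', delta=(1-2)*5^3 mod 251 = 126, hash=202+126 mod 251 = 77 <-- target
Option E: s[0]='b'->'j', delta=(10-2)*5^3 mod 251 = 247, hash=202+247 mod 251 = 198

Answer: D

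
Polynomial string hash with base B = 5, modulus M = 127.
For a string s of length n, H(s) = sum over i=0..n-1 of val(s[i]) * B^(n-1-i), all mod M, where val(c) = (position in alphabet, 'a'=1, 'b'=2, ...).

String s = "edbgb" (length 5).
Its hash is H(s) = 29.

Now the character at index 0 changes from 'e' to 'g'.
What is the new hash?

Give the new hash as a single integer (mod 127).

val('e') = 5, val('g') = 7
Position k = 0, exponent = n-1-k = 4
B^4 mod M = 5^4 mod 127 = 117
Delta = (7 - 5) * 117 mod 127 = 107
New hash = (29 + 107) mod 127 = 9

Answer: 9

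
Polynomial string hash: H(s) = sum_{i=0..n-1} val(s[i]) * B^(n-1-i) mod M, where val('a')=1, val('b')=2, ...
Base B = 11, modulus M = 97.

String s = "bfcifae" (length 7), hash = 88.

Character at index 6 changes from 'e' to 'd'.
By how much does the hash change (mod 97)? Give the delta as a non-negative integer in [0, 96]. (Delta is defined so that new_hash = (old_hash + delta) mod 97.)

Delta formula: (val(new) - val(old)) * B^(n-1-k) mod M
  val('d') - val('e') = 4 - 5 = -1
  B^(n-1-k) = 11^0 mod 97 = 1
  Delta = -1 * 1 mod 97 = 96

Answer: 96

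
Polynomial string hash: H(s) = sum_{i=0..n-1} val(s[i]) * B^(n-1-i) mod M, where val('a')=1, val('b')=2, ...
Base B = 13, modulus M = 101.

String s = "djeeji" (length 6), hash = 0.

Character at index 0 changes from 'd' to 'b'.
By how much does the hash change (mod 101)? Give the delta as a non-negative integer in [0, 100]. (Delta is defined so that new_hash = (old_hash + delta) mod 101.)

Delta formula: (val(new) - val(old)) * B^(n-1-k) mod M
  val('b') - val('d') = 2 - 4 = -2
  B^(n-1-k) = 13^5 mod 101 = 17
  Delta = -2 * 17 mod 101 = 67

Answer: 67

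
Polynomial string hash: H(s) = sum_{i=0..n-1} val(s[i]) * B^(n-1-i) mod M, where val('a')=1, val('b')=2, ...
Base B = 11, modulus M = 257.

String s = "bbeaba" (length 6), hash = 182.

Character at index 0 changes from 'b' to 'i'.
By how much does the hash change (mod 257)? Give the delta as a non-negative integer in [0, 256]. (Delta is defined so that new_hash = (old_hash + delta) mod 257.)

Delta formula: (val(new) - val(old)) * B^(n-1-k) mod M
  val('i') - val('b') = 9 - 2 = 7
  B^(n-1-k) = 11^5 mod 257 = 169
  Delta = 7 * 169 mod 257 = 155

Answer: 155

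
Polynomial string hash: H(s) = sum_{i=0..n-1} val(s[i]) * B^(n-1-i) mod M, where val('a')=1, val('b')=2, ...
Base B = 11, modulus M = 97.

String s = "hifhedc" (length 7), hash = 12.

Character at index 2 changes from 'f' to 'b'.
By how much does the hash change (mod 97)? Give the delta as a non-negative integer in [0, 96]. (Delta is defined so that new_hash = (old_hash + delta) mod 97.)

Delta formula: (val(new) - val(old)) * B^(n-1-k) mod M
  val('b') - val('f') = 2 - 6 = -4
  B^(n-1-k) = 11^4 mod 97 = 91
  Delta = -4 * 91 mod 97 = 24

Answer: 24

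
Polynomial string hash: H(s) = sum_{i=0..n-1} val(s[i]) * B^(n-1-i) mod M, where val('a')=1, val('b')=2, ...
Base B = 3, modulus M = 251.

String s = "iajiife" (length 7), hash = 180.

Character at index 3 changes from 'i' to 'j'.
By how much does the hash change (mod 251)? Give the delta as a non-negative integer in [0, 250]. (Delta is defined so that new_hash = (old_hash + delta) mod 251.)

Delta formula: (val(new) - val(old)) * B^(n-1-k) mod M
  val('j') - val('i') = 10 - 9 = 1
  B^(n-1-k) = 3^3 mod 251 = 27
  Delta = 1 * 27 mod 251 = 27

Answer: 27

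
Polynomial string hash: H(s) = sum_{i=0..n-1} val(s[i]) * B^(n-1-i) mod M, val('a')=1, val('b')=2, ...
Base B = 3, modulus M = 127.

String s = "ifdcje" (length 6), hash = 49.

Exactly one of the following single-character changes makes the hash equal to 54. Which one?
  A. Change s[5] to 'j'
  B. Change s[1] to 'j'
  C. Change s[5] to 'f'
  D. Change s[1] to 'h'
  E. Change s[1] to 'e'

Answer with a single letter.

Answer: A

Derivation:
Option A: s[5]='e'->'j', delta=(10-5)*3^0 mod 127 = 5, hash=49+5 mod 127 = 54 <-- target
Option B: s[1]='f'->'j', delta=(10-6)*3^4 mod 127 = 70, hash=49+70 mod 127 = 119
Option C: s[5]='e'->'f', delta=(6-5)*3^0 mod 127 = 1, hash=49+1 mod 127 = 50
Option D: s[1]='f'->'h', delta=(8-6)*3^4 mod 127 = 35, hash=49+35 mod 127 = 84
Option E: s[1]='f'->'e', delta=(5-6)*3^4 mod 127 = 46, hash=49+46 mod 127 = 95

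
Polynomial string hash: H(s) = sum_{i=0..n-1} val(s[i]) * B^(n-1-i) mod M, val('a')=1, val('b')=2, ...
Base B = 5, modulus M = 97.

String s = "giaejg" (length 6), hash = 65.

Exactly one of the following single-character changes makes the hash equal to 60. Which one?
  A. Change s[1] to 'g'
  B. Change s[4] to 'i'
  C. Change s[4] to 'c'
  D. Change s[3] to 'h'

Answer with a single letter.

Answer: B

Derivation:
Option A: s[1]='i'->'g', delta=(7-9)*5^4 mod 97 = 11, hash=65+11 mod 97 = 76
Option B: s[4]='j'->'i', delta=(9-10)*5^1 mod 97 = 92, hash=65+92 mod 97 = 60 <-- target
Option C: s[4]='j'->'c', delta=(3-10)*5^1 mod 97 = 62, hash=65+62 mod 97 = 30
Option D: s[3]='e'->'h', delta=(8-5)*5^2 mod 97 = 75, hash=65+75 mod 97 = 43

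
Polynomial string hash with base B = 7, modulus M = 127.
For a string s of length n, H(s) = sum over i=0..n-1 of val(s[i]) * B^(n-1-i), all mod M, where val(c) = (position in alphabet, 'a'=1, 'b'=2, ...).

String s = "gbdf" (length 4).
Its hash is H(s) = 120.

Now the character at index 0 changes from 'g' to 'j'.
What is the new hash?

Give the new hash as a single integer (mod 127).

val('g') = 7, val('j') = 10
Position k = 0, exponent = n-1-k = 3
B^3 mod M = 7^3 mod 127 = 89
Delta = (10 - 7) * 89 mod 127 = 13
New hash = (120 + 13) mod 127 = 6

Answer: 6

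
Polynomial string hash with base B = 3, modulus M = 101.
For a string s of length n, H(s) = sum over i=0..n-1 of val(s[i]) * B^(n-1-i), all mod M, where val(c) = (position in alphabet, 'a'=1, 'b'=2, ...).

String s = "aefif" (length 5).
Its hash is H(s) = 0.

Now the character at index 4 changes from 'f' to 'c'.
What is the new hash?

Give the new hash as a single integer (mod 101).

Answer: 98

Derivation:
val('f') = 6, val('c') = 3
Position k = 4, exponent = n-1-k = 0
B^0 mod M = 3^0 mod 101 = 1
Delta = (3 - 6) * 1 mod 101 = 98
New hash = (0 + 98) mod 101 = 98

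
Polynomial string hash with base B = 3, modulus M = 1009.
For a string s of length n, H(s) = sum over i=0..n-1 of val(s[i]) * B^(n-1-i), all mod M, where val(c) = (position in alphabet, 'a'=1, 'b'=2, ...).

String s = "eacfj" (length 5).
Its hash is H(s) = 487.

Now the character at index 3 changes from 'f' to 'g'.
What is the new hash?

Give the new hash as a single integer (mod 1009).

val('f') = 6, val('g') = 7
Position k = 3, exponent = n-1-k = 1
B^1 mod M = 3^1 mod 1009 = 3
Delta = (7 - 6) * 3 mod 1009 = 3
New hash = (487 + 3) mod 1009 = 490

Answer: 490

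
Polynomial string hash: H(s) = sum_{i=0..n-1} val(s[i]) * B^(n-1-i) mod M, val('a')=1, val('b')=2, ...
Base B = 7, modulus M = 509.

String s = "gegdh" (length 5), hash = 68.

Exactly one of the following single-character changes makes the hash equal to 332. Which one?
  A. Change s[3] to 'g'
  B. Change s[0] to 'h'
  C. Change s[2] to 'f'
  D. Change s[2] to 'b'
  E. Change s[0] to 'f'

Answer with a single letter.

Option A: s[3]='d'->'g', delta=(7-4)*7^1 mod 509 = 21, hash=68+21 mod 509 = 89
Option B: s[0]='g'->'h', delta=(8-7)*7^4 mod 509 = 365, hash=68+365 mod 509 = 433
Option C: s[2]='g'->'f', delta=(6-7)*7^2 mod 509 = 460, hash=68+460 mod 509 = 19
Option D: s[2]='g'->'b', delta=(2-7)*7^2 mod 509 = 264, hash=68+264 mod 509 = 332 <-- target
Option E: s[0]='g'->'f', delta=(6-7)*7^4 mod 509 = 144, hash=68+144 mod 509 = 212

Answer: D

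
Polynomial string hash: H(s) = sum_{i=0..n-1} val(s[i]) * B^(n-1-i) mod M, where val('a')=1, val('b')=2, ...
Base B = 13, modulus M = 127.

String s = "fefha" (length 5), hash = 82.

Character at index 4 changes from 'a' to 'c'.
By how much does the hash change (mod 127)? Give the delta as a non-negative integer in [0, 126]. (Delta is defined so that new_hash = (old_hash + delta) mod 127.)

Delta formula: (val(new) - val(old)) * B^(n-1-k) mod M
  val('c') - val('a') = 3 - 1 = 2
  B^(n-1-k) = 13^0 mod 127 = 1
  Delta = 2 * 1 mod 127 = 2

Answer: 2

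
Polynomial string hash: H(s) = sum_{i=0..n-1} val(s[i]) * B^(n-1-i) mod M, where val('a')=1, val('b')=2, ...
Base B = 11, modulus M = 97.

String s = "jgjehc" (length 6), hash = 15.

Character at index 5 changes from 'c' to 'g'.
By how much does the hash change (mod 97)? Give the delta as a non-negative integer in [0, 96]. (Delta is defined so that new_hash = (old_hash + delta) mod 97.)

Delta formula: (val(new) - val(old)) * B^(n-1-k) mod M
  val('g') - val('c') = 7 - 3 = 4
  B^(n-1-k) = 11^0 mod 97 = 1
  Delta = 4 * 1 mod 97 = 4

Answer: 4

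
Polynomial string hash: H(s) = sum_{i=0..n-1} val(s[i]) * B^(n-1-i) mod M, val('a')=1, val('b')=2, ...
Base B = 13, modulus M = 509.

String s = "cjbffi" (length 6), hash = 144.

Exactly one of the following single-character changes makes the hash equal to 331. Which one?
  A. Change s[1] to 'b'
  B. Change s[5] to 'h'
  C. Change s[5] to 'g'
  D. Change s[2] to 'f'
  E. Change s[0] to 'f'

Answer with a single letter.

Answer: E

Derivation:
Option A: s[1]='j'->'b', delta=(2-10)*13^4 mod 509 = 53, hash=144+53 mod 509 = 197
Option B: s[5]='i'->'h', delta=(8-9)*13^0 mod 509 = 508, hash=144+508 mod 509 = 143
Option C: s[5]='i'->'g', delta=(7-9)*13^0 mod 509 = 507, hash=144+507 mod 509 = 142
Option D: s[2]='b'->'f', delta=(6-2)*13^3 mod 509 = 135, hash=144+135 mod 509 = 279
Option E: s[0]='c'->'f', delta=(6-3)*13^5 mod 509 = 187, hash=144+187 mod 509 = 331 <-- target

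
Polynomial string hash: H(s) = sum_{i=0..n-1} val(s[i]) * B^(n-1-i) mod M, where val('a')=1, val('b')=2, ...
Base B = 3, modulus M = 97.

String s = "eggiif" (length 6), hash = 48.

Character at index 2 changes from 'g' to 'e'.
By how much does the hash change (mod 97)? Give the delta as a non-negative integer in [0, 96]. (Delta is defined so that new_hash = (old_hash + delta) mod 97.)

Delta formula: (val(new) - val(old)) * B^(n-1-k) mod M
  val('e') - val('g') = 5 - 7 = -2
  B^(n-1-k) = 3^3 mod 97 = 27
  Delta = -2 * 27 mod 97 = 43

Answer: 43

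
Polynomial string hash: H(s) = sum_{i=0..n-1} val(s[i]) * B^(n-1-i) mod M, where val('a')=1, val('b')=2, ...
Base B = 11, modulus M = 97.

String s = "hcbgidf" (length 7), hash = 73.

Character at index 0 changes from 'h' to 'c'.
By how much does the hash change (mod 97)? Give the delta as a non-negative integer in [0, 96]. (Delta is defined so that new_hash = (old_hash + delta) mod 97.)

Answer: 41

Derivation:
Delta formula: (val(new) - val(old)) * B^(n-1-k) mod M
  val('c') - val('h') = 3 - 8 = -5
  B^(n-1-k) = 11^6 mod 97 = 50
  Delta = -5 * 50 mod 97 = 41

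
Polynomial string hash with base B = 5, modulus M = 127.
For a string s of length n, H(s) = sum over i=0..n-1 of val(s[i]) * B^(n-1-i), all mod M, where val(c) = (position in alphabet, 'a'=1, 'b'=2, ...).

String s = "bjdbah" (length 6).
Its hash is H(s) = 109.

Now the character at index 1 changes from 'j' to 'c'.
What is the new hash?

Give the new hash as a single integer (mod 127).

val('j') = 10, val('c') = 3
Position k = 1, exponent = n-1-k = 4
B^4 mod M = 5^4 mod 127 = 117
Delta = (3 - 10) * 117 mod 127 = 70
New hash = (109 + 70) mod 127 = 52

Answer: 52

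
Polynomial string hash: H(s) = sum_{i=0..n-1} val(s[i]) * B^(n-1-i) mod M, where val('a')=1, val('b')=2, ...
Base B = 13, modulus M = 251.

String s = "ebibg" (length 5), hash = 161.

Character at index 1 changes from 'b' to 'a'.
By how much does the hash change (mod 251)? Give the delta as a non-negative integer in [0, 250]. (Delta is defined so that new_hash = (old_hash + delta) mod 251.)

Delta formula: (val(new) - val(old)) * B^(n-1-k) mod M
  val('a') - val('b') = 1 - 2 = -1
  B^(n-1-k) = 13^3 mod 251 = 189
  Delta = -1 * 189 mod 251 = 62

Answer: 62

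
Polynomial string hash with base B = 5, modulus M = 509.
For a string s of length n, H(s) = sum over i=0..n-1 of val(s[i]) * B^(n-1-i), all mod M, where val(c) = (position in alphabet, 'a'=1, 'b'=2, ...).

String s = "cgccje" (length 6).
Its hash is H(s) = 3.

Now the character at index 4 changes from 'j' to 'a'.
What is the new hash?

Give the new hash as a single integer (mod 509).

val('j') = 10, val('a') = 1
Position k = 4, exponent = n-1-k = 1
B^1 mod M = 5^1 mod 509 = 5
Delta = (1 - 10) * 5 mod 509 = 464
New hash = (3 + 464) mod 509 = 467

Answer: 467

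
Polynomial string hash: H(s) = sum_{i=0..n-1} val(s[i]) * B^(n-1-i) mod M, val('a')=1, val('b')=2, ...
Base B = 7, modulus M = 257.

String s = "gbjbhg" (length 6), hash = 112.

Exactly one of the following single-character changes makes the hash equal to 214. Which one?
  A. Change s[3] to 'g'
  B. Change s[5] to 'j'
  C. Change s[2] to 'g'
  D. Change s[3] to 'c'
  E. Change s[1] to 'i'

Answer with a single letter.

Answer: E

Derivation:
Option A: s[3]='b'->'g', delta=(7-2)*7^2 mod 257 = 245, hash=112+245 mod 257 = 100
Option B: s[5]='g'->'j', delta=(10-7)*7^0 mod 257 = 3, hash=112+3 mod 257 = 115
Option C: s[2]='j'->'g', delta=(7-10)*7^3 mod 257 = 256, hash=112+256 mod 257 = 111
Option D: s[3]='b'->'c', delta=(3-2)*7^2 mod 257 = 49, hash=112+49 mod 257 = 161
Option E: s[1]='b'->'i', delta=(9-2)*7^4 mod 257 = 102, hash=112+102 mod 257 = 214 <-- target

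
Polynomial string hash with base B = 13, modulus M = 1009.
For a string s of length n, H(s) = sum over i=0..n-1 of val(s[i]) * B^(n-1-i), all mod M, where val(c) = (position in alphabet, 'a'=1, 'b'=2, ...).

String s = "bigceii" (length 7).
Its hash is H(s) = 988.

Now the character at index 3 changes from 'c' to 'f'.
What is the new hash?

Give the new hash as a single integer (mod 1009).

Answer: 516

Derivation:
val('c') = 3, val('f') = 6
Position k = 3, exponent = n-1-k = 3
B^3 mod M = 13^3 mod 1009 = 179
Delta = (6 - 3) * 179 mod 1009 = 537
New hash = (988 + 537) mod 1009 = 516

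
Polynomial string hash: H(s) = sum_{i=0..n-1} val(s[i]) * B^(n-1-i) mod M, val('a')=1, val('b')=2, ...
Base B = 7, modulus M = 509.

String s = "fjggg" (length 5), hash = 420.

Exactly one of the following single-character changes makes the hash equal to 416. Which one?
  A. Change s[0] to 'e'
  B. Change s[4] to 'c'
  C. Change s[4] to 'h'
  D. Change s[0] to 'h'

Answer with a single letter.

Answer: B

Derivation:
Option A: s[0]='f'->'e', delta=(5-6)*7^4 mod 509 = 144, hash=420+144 mod 509 = 55
Option B: s[4]='g'->'c', delta=(3-7)*7^0 mod 509 = 505, hash=420+505 mod 509 = 416 <-- target
Option C: s[4]='g'->'h', delta=(8-7)*7^0 mod 509 = 1, hash=420+1 mod 509 = 421
Option D: s[0]='f'->'h', delta=(8-6)*7^4 mod 509 = 221, hash=420+221 mod 509 = 132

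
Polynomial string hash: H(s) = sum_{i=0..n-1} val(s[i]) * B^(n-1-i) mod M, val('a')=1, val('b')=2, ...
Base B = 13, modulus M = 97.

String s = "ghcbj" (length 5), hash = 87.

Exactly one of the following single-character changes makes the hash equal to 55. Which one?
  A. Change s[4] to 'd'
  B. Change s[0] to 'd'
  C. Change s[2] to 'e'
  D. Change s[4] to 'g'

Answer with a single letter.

Option A: s[4]='j'->'d', delta=(4-10)*13^0 mod 97 = 91, hash=87+91 mod 97 = 81
Option B: s[0]='g'->'d', delta=(4-7)*13^4 mod 97 = 65, hash=87+65 mod 97 = 55 <-- target
Option C: s[2]='c'->'e', delta=(5-3)*13^2 mod 97 = 47, hash=87+47 mod 97 = 37
Option D: s[4]='j'->'g', delta=(7-10)*13^0 mod 97 = 94, hash=87+94 mod 97 = 84

Answer: B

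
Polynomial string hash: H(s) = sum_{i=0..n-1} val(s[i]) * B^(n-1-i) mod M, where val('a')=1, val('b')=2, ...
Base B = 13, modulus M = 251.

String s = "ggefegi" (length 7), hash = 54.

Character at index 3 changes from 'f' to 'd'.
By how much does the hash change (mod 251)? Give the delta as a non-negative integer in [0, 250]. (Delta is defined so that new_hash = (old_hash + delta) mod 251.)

Answer: 124

Derivation:
Delta formula: (val(new) - val(old)) * B^(n-1-k) mod M
  val('d') - val('f') = 4 - 6 = -2
  B^(n-1-k) = 13^3 mod 251 = 189
  Delta = -2 * 189 mod 251 = 124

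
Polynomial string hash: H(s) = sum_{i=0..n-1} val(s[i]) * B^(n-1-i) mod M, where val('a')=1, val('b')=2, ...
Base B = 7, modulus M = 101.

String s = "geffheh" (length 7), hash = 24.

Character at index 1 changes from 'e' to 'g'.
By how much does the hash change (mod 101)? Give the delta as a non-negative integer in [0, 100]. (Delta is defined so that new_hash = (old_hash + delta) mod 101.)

Delta formula: (val(new) - val(old)) * B^(n-1-k) mod M
  val('g') - val('e') = 7 - 5 = 2
  B^(n-1-k) = 7^5 mod 101 = 41
  Delta = 2 * 41 mod 101 = 82

Answer: 82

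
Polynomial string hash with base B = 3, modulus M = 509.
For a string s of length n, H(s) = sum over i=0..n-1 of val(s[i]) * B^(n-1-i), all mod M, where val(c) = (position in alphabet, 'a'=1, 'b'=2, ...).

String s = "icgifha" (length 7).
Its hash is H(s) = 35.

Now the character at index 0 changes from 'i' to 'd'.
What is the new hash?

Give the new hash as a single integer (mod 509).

val('i') = 9, val('d') = 4
Position k = 0, exponent = n-1-k = 6
B^6 mod M = 3^6 mod 509 = 220
Delta = (4 - 9) * 220 mod 509 = 427
New hash = (35 + 427) mod 509 = 462

Answer: 462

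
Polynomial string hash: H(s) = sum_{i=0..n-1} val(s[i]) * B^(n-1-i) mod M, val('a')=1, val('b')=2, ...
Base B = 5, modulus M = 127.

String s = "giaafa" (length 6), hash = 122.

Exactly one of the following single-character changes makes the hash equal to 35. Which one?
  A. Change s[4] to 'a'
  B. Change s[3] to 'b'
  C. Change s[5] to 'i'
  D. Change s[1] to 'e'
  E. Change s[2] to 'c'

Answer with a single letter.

Answer: D

Derivation:
Option A: s[4]='f'->'a', delta=(1-6)*5^1 mod 127 = 102, hash=122+102 mod 127 = 97
Option B: s[3]='a'->'b', delta=(2-1)*5^2 mod 127 = 25, hash=122+25 mod 127 = 20
Option C: s[5]='a'->'i', delta=(9-1)*5^0 mod 127 = 8, hash=122+8 mod 127 = 3
Option D: s[1]='i'->'e', delta=(5-9)*5^4 mod 127 = 40, hash=122+40 mod 127 = 35 <-- target
Option E: s[2]='a'->'c', delta=(3-1)*5^3 mod 127 = 123, hash=122+123 mod 127 = 118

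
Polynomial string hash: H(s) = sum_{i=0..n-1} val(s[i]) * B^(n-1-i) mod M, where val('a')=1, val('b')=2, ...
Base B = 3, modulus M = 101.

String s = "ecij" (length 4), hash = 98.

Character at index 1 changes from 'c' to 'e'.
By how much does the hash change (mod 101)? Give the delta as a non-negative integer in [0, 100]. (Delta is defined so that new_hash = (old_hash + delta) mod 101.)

Delta formula: (val(new) - val(old)) * B^(n-1-k) mod M
  val('e') - val('c') = 5 - 3 = 2
  B^(n-1-k) = 3^2 mod 101 = 9
  Delta = 2 * 9 mod 101 = 18

Answer: 18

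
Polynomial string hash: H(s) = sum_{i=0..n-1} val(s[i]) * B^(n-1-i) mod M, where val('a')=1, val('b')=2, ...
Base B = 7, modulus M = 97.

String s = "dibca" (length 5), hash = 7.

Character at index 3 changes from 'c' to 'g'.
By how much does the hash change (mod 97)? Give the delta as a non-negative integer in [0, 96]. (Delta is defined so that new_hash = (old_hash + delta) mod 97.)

Answer: 28

Derivation:
Delta formula: (val(new) - val(old)) * B^(n-1-k) mod M
  val('g') - val('c') = 7 - 3 = 4
  B^(n-1-k) = 7^1 mod 97 = 7
  Delta = 4 * 7 mod 97 = 28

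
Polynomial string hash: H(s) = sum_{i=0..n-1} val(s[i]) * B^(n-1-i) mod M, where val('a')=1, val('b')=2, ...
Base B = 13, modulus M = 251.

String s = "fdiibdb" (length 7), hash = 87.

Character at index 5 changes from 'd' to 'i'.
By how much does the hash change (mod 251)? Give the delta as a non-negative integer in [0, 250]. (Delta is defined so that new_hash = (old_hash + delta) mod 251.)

Delta formula: (val(new) - val(old)) * B^(n-1-k) mod M
  val('i') - val('d') = 9 - 4 = 5
  B^(n-1-k) = 13^1 mod 251 = 13
  Delta = 5 * 13 mod 251 = 65

Answer: 65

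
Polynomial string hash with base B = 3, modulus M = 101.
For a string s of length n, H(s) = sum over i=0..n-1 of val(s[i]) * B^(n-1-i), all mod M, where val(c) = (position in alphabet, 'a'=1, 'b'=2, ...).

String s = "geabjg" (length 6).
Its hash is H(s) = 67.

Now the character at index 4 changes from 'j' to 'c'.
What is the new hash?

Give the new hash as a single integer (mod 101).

val('j') = 10, val('c') = 3
Position k = 4, exponent = n-1-k = 1
B^1 mod M = 3^1 mod 101 = 3
Delta = (3 - 10) * 3 mod 101 = 80
New hash = (67 + 80) mod 101 = 46

Answer: 46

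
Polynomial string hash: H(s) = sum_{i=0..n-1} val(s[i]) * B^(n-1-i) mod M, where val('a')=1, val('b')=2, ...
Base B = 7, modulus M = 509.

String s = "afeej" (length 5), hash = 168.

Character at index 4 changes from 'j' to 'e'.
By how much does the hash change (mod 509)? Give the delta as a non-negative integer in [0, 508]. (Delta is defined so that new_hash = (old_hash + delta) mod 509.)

Answer: 504

Derivation:
Delta formula: (val(new) - val(old)) * B^(n-1-k) mod M
  val('e') - val('j') = 5 - 10 = -5
  B^(n-1-k) = 7^0 mod 509 = 1
  Delta = -5 * 1 mod 509 = 504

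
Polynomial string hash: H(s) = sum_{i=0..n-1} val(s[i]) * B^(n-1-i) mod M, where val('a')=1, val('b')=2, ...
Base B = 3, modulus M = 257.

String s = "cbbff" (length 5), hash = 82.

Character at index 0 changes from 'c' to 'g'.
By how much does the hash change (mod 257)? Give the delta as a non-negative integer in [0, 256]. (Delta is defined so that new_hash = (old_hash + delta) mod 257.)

Delta formula: (val(new) - val(old)) * B^(n-1-k) mod M
  val('g') - val('c') = 7 - 3 = 4
  B^(n-1-k) = 3^4 mod 257 = 81
  Delta = 4 * 81 mod 257 = 67

Answer: 67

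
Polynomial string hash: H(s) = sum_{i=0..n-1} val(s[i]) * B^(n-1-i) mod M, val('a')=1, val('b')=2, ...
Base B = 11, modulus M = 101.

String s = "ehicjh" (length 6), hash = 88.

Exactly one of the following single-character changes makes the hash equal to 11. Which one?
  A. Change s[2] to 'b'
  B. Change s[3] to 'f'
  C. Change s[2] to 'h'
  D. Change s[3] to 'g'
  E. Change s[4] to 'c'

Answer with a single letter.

Answer: E

Derivation:
Option A: s[2]='i'->'b', delta=(2-9)*11^3 mod 101 = 76, hash=88+76 mod 101 = 63
Option B: s[3]='c'->'f', delta=(6-3)*11^2 mod 101 = 60, hash=88+60 mod 101 = 47
Option C: s[2]='i'->'h', delta=(8-9)*11^3 mod 101 = 83, hash=88+83 mod 101 = 70
Option D: s[3]='c'->'g', delta=(7-3)*11^2 mod 101 = 80, hash=88+80 mod 101 = 67
Option E: s[4]='j'->'c', delta=(3-10)*11^1 mod 101 = 24, hash=88+24 mod 101 = 11 <-- target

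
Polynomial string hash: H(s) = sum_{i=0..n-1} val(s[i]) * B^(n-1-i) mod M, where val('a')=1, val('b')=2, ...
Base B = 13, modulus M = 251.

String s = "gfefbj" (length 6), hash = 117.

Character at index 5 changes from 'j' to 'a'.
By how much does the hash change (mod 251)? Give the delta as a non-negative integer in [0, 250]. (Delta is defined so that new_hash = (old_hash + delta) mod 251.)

Answer: 242

Derivation:
Delta formula: (val(new) - val(old)) * B^(n-1-k) mod M
  val('a') - val('j') = 1 - 10 = -9
  B^(n-1-k) = 13^0 mod 251 = 1
  Delta = -9 * 1 mod 251 = 242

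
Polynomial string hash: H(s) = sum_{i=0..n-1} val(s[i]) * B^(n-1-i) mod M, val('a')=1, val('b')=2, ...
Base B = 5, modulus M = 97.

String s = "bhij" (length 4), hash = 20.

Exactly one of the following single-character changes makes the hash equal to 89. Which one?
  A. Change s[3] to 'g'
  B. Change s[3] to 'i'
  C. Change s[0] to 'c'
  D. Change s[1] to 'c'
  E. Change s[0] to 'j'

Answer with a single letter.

Answer: D

Derivation:
Option A: s[3]='j'->'g', delta=(7-10)*5^0 mod 97 = 94, hash=20+94 mod 97 = 17
Option B: s[3]='j'->'i', delta=(9-10)*5^0 mod 97 = 96, hash=20+96 mod 97 = 19
Option C: s[0]='b'->'c', delta=(3-2)*5^3 mod 97 = 28, hash=20+28 mod 97 = 48
Option D: s[1]='h'->'c', delta=(3-8)*5^2 mod 97 = 69, hash=20+69 mod 97 = 89 <-- target
Option E: s[0]='b'->'j', delta=(10-2)*5^3 mod 97 = 30, hash=20+30 mod 97 = 50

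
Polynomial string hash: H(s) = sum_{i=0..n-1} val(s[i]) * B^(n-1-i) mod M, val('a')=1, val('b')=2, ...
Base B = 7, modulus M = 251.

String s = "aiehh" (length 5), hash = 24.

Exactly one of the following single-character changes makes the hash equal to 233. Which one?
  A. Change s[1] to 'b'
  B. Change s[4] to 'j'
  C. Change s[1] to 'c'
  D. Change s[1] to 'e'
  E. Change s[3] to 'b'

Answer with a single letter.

Answer: E

Derivation:
Option A: s[1]='i'->'b', delta=(2-9)*7^3 mod 251 = 109, hash=24+109 mod 251 = 133
Option B: s[4]='h'->'j', delta=(10-8)*7^0 mod 251 = 2, hash=24+2 mod 251 = 26
Option C: s[1]='i'->'c', delta=(3-9)*7^3 mod 251 = 201, hash=24+201 mod 251 = 225
Option D: s[1]='i'->'e', delta=(5-9)*7^3 mod 251 = 134, hash=24+134 mod 251 = 158
Option E: s[3]='h'->'b', delta=(2-8)*7^1 mod 251 = 209, hash=24+209 mod 251 = 233 <-- target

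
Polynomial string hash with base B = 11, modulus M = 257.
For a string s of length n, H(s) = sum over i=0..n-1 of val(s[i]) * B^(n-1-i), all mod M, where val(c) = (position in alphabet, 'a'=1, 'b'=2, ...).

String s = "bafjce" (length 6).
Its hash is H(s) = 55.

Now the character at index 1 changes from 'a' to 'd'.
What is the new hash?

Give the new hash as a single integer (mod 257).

Answer: 31

Derivation:
val('a') = 1, val('d') = 4
Position k = 1, exponent = n-1-k = 4
B^4 mod M = 11^4 mod 257 = 249
Delta = (4 - 1) * 249 mod 257 = 233
New hash = (55 + 233) mod 257 = 31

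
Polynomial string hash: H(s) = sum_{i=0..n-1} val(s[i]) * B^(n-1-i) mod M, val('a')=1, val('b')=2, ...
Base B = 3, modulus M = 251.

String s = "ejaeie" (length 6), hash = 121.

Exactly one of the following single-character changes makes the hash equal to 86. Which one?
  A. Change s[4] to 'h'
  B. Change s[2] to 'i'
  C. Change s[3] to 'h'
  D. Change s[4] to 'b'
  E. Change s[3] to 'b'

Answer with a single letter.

Answer: B

Derivation:
Option A: s[4]='i'->'h', delta=(8-9)*3^1 mod 251 = 248, hash=121+248 mod 251 = 118
Option B: s[2]='a'->'i', delta=(9-1)*3^3 mod 251 = 216, hash=121+216 mod 251 = 86 <-- target
Option C: s[3]='e'->'h', delta=(8-5)*3^2 mod 251 = 27, hash=121+27 mod 251 = 148
Option D: s[4]='i'->'b', delta=(2-9)*3^1 mod 251 = 230, hash=121+230 mod 251 = 100
Option E: s[3]='e'->'b', delta=(2-5)*3^2 mod 251 = 224, hash=121+224 mod 251 = 94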